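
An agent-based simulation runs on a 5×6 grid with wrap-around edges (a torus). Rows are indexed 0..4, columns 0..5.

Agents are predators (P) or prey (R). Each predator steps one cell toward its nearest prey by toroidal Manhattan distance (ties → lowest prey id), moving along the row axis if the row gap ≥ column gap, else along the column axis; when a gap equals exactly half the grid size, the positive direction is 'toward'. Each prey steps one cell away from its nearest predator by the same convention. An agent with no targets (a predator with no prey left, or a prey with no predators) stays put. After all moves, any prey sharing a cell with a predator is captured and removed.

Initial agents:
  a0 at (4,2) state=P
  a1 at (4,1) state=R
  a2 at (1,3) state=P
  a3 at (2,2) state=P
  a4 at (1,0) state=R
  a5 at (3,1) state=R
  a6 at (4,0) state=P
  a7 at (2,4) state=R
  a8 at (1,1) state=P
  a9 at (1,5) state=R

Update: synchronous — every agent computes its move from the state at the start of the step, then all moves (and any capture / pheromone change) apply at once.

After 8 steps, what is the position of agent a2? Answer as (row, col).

(1, 1)

t=1: a0@(4,1):P a1@(4,0):R a2@(2,3):P a3@(3,2):P a4@(1,5):R a5@(2,1):R a6@(4,1):P a7@(3,4):R a8@(1,0):P
t=2: a0@(4,0):P a1@(4,5):R a2@(2,2):P a3@(2,2):P a4@(1,4):R a5@(1,1):R a6@(4,0):P a7@(4,4):R a8@(1,5):P
t=3: a0@(4,5):P a1@(4,4):R a2@(1,2):P a3@(1,2):P a4@(1,3):R a5@(0,1):R a6@(4,5):P a7@(4,3):R a8@(1,4):P
t=4: a0@(4,4):P a1@(4,3):R a2@(1,3):P a3@(1,3):P a4@(1,4):R a5@(4,1):R a6@(4,4):P a7@(4,2):R a8@(1,3):P
t=5: a0@(4,3):P a1@(4,2):R a2@(1,4):P a3@(1,4):P a4@(1,5):R a5@(4,0):R a6@(4,3):P a7@(4,1):R a8@(1,4):P
t=6: a0@(4,2):P a1@(4,1):R a2@(1,5):P a3@(1,5):P a4@(1,0):R a5@(4,5):R a6@(4,2):P a7@(4,0):R a8@(1,5):P
t=7: a0@(4,1):P a1@(4,0):R a2@(1,0):P a3@(1,0):P a4@(1,1):R a5@(3,5):R a6@(4,1):P a7@(4,5):R a8@(1,0):P
t=8: a0@(4,0):P a1@(4,5):R a2@(1,1):P a3@(1,1):P a4@(1,2):R a5@(3,4):R a6@(4,0):P a7@(4,4):R a8@(1,1):P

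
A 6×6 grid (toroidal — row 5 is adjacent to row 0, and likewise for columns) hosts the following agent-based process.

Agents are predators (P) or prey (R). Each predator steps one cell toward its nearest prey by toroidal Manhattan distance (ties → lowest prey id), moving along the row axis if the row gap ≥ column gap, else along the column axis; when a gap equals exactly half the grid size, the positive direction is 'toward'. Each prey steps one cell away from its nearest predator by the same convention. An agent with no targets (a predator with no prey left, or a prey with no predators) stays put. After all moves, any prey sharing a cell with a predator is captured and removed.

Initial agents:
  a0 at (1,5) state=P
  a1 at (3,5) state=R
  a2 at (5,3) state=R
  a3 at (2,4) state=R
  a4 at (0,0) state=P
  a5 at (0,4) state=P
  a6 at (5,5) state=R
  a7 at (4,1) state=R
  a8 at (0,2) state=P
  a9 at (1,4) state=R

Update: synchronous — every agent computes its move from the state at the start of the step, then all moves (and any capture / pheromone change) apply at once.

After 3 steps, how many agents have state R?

6

t=1: a0@(1,4):P a1@(4,5):R a2@(4,3):R a3@(3,4):R a4@(5,0):P a5@(1,4):P a6@(4,5):R a7@(3,1):R a8@(5,2):P a9@(1,3):R
t=2: a0@(1,3):P a1@(3,5):R a2@(3,3):R a3@(4,4):R a4@(4,0):P a5@(1,3):P a6@(3,5):R a7@(2,1):R a8@(4,2):P a9@(1,2):R
t=3: a0@(1,2):P a1@(2,5):R a2@(4,3):R a3@(4,3):R a4@(3,0):P a5@(1,2):P a6@(2,5):R a7@(2,0):R a8@(3,2):P a9@(1,1):R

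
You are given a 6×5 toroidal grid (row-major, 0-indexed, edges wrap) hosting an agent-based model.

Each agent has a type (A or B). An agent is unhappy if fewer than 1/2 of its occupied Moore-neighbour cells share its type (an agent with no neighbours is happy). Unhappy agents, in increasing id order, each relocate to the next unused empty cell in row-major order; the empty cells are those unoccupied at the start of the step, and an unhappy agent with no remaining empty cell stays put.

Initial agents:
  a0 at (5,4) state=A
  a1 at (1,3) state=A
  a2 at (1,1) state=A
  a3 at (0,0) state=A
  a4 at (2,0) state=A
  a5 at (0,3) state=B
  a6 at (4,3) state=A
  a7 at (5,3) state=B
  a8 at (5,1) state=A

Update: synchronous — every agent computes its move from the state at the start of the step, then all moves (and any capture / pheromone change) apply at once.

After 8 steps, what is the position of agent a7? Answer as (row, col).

(1, 0)

t=1: a0@(5,4):A a1@(0,1):A a2@(1,1):A a3@(0,0):A a4@(2,0):A a5@(0,2):B a6@(4,3):A a7@(0,4):B a8@(5,1):A
t=2: a0@(5,4):A a1@(0,1):A a2@(1,1):A a3@(0,0):A a4@(2,0):A a5@(0,3):B a6@(4,3):A a7@(1,0):B a8@(5,1):A
t=3: a0@(5,4):A a1@(0,1):A a2@(1,1):A a3@(0,0):A a4@(2,0):A a5@(0,2):B a6@(4,3):A a7@(0,4):B a8@(5,1):A
t=4: a0@(5,4):A a1@(0,1):A a2@(1,1):A a3@(0,0):A a4@(2,0):A a5@(0,3):B a6@(4,3):A a7@(1,0):B a8@(5,1):A
t=5: a0@(5,4):A a1@(0,1):A a2@(1,1):A a3@(0,0):A a4@(2,0):A a5@(0,2):B a6@(4,3):A a7@(0,4):B a8@(5,1):A
t=6: a0@(5,4):A a1@(0,1):A a2@(1,1):A a3@(0,0):A a4@(2,0):A a5@(0,3):B a6@(4,3):A a7@(1,0):B a8@(5,1):A
t=7: a0@(5,4):A a1@(0,1):A a2@(1,1):A a3@(0,0):A a4@(2,0):A a5@(0,2):B a6@(4,3):A a7@(0,4):B a8@(5,1):A
t=8: a0@(5,4):A a1@(0,1):A a2@(1,1):A a3@(0,0):A a4@(2,0):A a5@(0,3):B a6@(4,3):A a7@(1,0):B a8@(5,1):A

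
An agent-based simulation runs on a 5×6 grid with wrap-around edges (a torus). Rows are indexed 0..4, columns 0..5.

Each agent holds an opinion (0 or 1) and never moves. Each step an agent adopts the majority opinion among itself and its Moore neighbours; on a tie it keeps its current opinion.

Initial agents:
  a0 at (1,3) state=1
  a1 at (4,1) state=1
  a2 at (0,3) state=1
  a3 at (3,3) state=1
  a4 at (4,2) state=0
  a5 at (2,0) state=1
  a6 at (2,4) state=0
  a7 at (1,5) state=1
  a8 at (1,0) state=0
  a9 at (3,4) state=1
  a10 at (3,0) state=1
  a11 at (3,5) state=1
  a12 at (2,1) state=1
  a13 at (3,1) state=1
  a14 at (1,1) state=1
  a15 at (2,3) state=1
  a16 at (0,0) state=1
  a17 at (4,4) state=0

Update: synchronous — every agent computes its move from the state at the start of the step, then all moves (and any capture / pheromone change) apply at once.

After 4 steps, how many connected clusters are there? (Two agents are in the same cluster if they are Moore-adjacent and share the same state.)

t=1: a0@(1,3):1 a1@(4,1):1 a2@(0,3):1 a3@(3,3):1 a4@(4,2):1 a5@(2,0):1 a6@(2,4):1 a7@(1,5):1 a8@(1,0):1 a9@(3,4):1 a10@(3,0):1 a11@(3,5):1 a12@(2,1):1 a13@(3,1):1 a14@(1,1):1 a15@(2,3):1 a16@(0,0):1 a17@(4,4):1
t=2: (unchanged — steady state)

1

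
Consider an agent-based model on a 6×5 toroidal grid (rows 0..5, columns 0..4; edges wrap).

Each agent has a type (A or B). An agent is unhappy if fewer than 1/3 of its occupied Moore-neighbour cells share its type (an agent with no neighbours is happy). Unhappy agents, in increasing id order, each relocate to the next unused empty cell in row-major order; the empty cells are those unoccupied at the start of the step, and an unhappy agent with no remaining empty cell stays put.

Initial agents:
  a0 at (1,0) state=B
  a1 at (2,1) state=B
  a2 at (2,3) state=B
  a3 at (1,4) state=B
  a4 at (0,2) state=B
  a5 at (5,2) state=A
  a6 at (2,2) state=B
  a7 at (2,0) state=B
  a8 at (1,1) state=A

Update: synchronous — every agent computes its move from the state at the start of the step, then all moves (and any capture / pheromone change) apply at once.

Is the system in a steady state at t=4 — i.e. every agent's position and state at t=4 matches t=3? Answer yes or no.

t=1: a0@(1,0):B a1@(2,1):B a2@(2,3):B a3@(1,4):B a4@(0,0):B a5@(0,1):A a6@(2,2):B a7@(2,0):B a8@(0,3):A
t=2: a0@(1,0):B a1@(2,1):B a2@(2,3):B a3@(1,4):B a4@(0,0):B a5@(0,2):A a6@(2,2):B a7@(2,0):B a8@(0,4):A
t=3: a0@(1,0):B a1@(2,1):B a2@(2,3):B a3@(1,4):B a4@(0,0):B a5@(0,2):A a6@(2,2):B a7@(2,0):B a8@(0,1):A
t=4: (unchanged — steady state)

yes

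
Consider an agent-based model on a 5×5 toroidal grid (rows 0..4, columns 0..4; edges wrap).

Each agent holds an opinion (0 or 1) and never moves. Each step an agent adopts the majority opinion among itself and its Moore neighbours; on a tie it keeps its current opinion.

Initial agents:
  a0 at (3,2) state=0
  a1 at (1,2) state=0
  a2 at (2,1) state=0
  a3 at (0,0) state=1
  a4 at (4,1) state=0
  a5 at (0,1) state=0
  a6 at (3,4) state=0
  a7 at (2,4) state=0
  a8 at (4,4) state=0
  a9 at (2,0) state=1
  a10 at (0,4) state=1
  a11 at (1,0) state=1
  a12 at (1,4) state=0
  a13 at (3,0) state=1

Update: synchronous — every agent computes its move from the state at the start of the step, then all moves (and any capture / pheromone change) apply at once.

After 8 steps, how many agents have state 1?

0

t=1: a0@(3,2):0 a1@(1,2):0 a2@(2,1):0 a3@(0,0):0 a4@(4,1):0 a5@(0,1):0 a6@(3,4):0 a7@(2,4):0 a8@(4,4):1 a9@(2,0):0 a10@(0,4):1 a11@(1,0):1 a12@(1,4):1 a13@(3,0):0
t=2: a0@(3,2):0 a1@(1,2):0 a2@(2,1):0 a3@(0,0):1 a4@(4,1):0 a5@(0,1):0 a6@(3,4):0 a7@(2,4):0 a8@(4,4):0 a9@(2,0):0 a10@(0,4):1 a11@(1,0):0 a12@(1,4):1 a13@(3,0):0
t=3: a0@(3,2):0 a1@(1,2):0 a2@(2,1):0 a3@(0,0):0 a4@(4,1):0 a5@(0,1):0 a6@(3,4):0 a7@(2,4):0 a8@(4,4):0 a9@(2,0):0 a10@(0,4):1 a11@(1,0):0 a12@(1,4):1 a13@(3,0):0
t=4: a0@(3,2):0 a1@(1,2):0 a2@(2,1):0 a3@(0,0):0 a4@(4,1):0 a5@(0,1):0 a6@(3,4):0 a7@(2,4):0 a8@(4,4):0 a9@(2,0):0 a10@(0,4):0 a11@(1,0):0 a12@(1,4):0 a13@(3,0):0
t=5: (unchanged — steady state)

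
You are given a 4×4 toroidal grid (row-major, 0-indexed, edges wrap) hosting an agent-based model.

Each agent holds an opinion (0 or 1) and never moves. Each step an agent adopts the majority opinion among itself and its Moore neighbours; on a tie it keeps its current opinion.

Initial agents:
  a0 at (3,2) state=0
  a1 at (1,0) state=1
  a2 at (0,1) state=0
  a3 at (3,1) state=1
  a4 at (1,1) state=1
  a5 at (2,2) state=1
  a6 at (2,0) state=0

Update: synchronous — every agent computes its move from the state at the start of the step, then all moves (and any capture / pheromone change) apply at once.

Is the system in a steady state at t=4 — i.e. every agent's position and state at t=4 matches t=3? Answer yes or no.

yes

t=1: a0@(3,2):0 a1@(1,0):1 a2@(0,1):1 a3@(3,1):0 a4@(1,1):1 a5@(2,2):1 a6@(2,0):1
t=2: a0@(3,2):0 a1@(1,0):1 a2@(0,1):1 a3@(3,1):1 a4@(1,1):1 a5@(2,2):1 a6@(2,0):1
t=3: a0@(3,2):1 a1@(1,0):1 a2@(0,1):1 a3@(3,1):1 a4@(1,1):1 a5@(2,2):1 a6@(2,0):1
t=4: (unchanged — steady state)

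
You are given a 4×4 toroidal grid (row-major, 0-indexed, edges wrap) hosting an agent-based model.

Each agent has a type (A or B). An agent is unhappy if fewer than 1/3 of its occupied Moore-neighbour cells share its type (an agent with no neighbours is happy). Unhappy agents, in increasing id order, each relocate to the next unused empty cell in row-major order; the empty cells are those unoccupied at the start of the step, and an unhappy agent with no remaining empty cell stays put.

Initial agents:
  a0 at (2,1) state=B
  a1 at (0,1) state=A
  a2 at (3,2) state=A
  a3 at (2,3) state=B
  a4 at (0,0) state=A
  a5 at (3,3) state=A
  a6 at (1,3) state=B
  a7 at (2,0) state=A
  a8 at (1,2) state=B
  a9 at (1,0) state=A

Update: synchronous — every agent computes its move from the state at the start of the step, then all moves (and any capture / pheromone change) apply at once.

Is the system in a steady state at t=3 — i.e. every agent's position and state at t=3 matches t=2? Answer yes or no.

yes

t=1: a0@(0,2):B a1@(0,1):A a2@(3,2):A a3@(2,3):B a4@(0,0):A a5@(3,3):A a6@(1,3):B a7@(2,0):A a8@(1,2):B a9@(1,0):A
t=2: (unchanged — steady state)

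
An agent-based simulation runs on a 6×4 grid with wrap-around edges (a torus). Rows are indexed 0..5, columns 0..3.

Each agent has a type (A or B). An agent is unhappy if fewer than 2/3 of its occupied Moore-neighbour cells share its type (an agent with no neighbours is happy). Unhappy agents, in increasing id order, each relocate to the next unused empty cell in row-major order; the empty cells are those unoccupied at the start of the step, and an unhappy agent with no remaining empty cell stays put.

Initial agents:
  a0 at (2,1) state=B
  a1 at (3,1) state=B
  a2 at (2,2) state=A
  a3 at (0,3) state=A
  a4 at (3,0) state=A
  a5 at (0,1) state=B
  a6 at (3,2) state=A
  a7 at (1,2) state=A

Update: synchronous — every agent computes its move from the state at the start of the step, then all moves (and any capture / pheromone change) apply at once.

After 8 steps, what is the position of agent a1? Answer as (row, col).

(0, 0)

t=1: a0@(0,0):B a1@(0,2):B a2@(1,0):A a3@(0,3):A a4@(1,1):A a5@(1,3):B a6@(2,0):A a7@(2,3):A
t=2: a0@(0,1):B a1@(1,2):B a2@(1,0):A a3@(2,1):A a4@(2,2):A a5@(3,0):B a6@(2,0):A a7@(2,3):A
t=3: a0@(0,0):B a1@(0,2):B a2@(1,0):A a3@(0,3):A a4@(2,2):A a5@(1,1):B a6@(2,0):A a7@(1,3):A
t=4: a0@(0,1):B a1@(1,2):B a2@(2,1):A a3@(2,3):A a4@(3,0):A a5@(3,1):B a6@(2,0):A a7@(1,3):A
t=5: a0@(0,1):B a1@(0,0):B a2@(0,2):A a3@(2,3):A a4@(3,0):A a5@(0,3):B a6@(2,0):A a7@(1,3):A
t=6: a0@(1,0):B a1@(0,0):B a2@(1,1):A a3@(2,3):A a4@(3,0):A a5@(1,2):B a6@(2,0):A a7@(2,1):A
t=7: a0@(0,1):B a1@(0,2):B a2@(0,3):A a3@(1,3):A a4@(3,0):A a5@(2,2):B a6@(2,0):A a7@(3,1):A
t=8: a0@(0,1):B a1@(0,0):B a2@(1,0):A a3@(1,1):A a4@(3,0):A a5@(1,2):B a6@(2,0):A a7@(3,1):A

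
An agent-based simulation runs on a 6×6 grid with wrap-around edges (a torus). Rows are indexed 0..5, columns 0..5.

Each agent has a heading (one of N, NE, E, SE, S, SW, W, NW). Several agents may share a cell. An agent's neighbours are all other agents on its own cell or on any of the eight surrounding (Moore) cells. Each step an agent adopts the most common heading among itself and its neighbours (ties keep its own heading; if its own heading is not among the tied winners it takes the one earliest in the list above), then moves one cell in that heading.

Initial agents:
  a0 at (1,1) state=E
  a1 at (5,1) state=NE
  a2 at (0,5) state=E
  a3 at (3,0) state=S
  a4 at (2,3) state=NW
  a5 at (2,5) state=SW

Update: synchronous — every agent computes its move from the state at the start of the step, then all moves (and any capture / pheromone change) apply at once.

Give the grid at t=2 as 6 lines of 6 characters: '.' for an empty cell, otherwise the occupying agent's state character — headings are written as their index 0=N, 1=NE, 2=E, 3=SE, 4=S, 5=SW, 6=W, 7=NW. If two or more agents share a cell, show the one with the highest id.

.7....
...2..
......
...1..
...5..
4.....

t=1: a0@(1,2):E a1@(4,2):NE a2@(0,0):E a3@(4,0):S a4@(1,2):NW a5@(3,4):SW
t=2: a0@(1,3):E a1@(3,3):NE a2@(0,1):E a3@(5,0):S a4@(0,1):NW a5@(4,3):SW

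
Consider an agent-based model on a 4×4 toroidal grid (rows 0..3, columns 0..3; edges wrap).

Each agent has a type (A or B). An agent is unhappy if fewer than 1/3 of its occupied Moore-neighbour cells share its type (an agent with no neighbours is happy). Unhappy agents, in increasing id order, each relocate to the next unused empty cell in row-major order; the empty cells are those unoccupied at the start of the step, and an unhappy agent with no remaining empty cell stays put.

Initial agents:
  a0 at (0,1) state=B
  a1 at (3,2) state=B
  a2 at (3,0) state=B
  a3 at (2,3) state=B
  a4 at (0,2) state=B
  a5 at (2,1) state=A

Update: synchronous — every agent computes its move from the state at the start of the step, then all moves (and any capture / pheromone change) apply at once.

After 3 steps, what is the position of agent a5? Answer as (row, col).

t=1: a0@(0,1):B a1@(3,2):B a2@(3,0):B a3@(2,3):B a4@(0,2):B a5@(0,0):A
t=2: a0@(0,1):B a1@(3,2):B a2@(3,0):B a3@(2,3):B a4@(0,2):B a5@(0,3):A
t=3: a0@(0,1):B a1@(3,2):B a2@(3,0):B a3@(2,3):B a4@(0,2):B a5@(0,0):A

(0, 0)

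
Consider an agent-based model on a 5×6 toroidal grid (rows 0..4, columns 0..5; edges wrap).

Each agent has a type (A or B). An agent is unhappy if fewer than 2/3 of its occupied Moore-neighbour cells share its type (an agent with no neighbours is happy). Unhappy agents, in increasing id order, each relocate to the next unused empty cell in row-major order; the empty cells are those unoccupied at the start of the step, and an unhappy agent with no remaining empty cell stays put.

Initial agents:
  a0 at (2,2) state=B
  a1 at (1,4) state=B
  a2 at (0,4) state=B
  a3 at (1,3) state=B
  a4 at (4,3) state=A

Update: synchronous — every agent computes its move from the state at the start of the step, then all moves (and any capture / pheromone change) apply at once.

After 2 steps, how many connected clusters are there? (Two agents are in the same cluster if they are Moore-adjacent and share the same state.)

2

t=1: a0@(2,2):B a1@(1,4):B a2@(0,4):B a3@(1,3):B a4@(0,0):A
t=2: (unchanged — steady state)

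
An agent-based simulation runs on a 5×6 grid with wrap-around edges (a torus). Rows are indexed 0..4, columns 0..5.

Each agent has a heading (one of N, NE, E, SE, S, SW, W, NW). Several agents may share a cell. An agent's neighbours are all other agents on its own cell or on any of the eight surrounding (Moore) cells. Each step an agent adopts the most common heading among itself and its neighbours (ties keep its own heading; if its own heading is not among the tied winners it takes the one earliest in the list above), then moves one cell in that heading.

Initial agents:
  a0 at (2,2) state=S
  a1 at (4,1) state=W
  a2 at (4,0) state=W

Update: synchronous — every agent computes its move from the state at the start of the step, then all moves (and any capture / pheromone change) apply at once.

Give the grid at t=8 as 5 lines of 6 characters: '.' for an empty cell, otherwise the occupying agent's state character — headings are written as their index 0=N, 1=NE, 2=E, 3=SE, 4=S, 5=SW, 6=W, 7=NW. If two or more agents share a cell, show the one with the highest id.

..4...
......
......
......
....66

t=1: a0@(3,2):S a1@(4,0):W a2@(4,5):W
t=2: a0@(4,2):S a1@(4,5):W a2@(4,4):W
t=3: a0@(0,2):S a1@(4,4):W a2@(4,3):W
t=4: a0@(1,2):S a1@(4,3):W a2@(4,2):W
t=5: a0@(2,2):S a1@(4,2):W a2@(4,1):W
t=6: a0@(3,2):S a1@(4,1):W a2@(4,0):W
t=7: a0@(4,2):S a1@(4,0):W a2@(4,5):W
t=8: a0@(0,2):S a1@(4,5):W a2@(4,4):W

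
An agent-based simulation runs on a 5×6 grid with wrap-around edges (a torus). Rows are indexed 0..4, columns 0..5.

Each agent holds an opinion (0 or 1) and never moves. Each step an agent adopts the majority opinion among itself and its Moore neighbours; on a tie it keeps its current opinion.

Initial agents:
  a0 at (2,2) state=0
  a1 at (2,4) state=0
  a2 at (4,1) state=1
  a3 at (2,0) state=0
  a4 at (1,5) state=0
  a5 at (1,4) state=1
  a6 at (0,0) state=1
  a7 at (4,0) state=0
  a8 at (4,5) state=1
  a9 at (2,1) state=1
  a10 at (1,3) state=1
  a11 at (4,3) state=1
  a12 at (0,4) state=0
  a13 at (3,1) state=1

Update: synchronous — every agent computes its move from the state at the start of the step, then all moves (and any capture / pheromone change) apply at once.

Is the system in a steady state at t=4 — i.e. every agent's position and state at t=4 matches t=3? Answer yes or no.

yes

t=1: a0@(2,2):1 a1@(2,4):0 a2@(4,1):1 a3@(2,0):0 a4@(1,5):0 a5@(1,4):0 a6@(0,0):1 a7@(4,0):1 a8@(4,5):1 a9@(2,1):1 a10@(1,3):0 a11@(4,3):1 a12@(0,4):1 a13@(3,1):1
t=2: (unchanged — steady state)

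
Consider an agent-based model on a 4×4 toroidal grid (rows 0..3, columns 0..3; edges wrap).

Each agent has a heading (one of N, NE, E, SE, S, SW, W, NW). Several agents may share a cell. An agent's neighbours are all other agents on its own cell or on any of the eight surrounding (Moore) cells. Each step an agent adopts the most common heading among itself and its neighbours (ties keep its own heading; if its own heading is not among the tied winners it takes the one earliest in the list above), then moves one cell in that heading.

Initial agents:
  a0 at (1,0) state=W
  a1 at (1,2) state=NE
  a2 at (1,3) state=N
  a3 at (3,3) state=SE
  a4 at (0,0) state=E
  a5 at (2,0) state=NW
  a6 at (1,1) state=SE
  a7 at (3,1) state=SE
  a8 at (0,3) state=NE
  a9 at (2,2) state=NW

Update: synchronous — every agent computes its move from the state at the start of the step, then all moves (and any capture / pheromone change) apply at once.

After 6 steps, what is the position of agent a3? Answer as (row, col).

t=1: a0@(1,3):W a1@(0,3):NE a2@(0,0):NE a3@(2,2):NW a4@(1,1):SE a5@(3,1):SE a6@(0,0):NW a7@(2,0):NW a8@(3,0):NE a9@(3,3):SE
t=2: a0@(0,2):NW a1@(3,0):NE a2@(3,1):NE a3@(3,3):SE a4@(0,0):NW a5@(2,0):NW a6@(3,1):NE a7@(3,1):SE a8@(2,1):NE a9@(2,0):NE
t=3: a0@(3,3):NE a1@(2,1):NE a2@(2,2):NE a3@(2,2):NW a4@(3,1):NE a5@(1,1):NE a6@(2,2):NE a7@(2,2):NE a8@(1,2):NE a9@(1,1):NE
t=4: a0@(2,0):NE a1@(1,2):NE a2@(1,3):NE a3@(1,3):NE a4@(2,2):NE a5@(0,2):NE a6@(1,3):NE a7@(1,3):NE a8@(0,3):NE a9@(0,2):NE
t=5: a0@(1,1):NE a1@(0,3):NE a2@(0,0):NE a3@(0,0):NE a4@(1,3):NE a5@(3,3):NE a6@(0,0):NE a7@(0,0):NE a8@(3,0):NE a9@(3,3):NE
t=6: a0@(0,2):NE a1@(3,0):NE a2@(3,1):NE a3@(3,1):NE a4@(0,0):NE a5@(2,0):NE a6@(3,1):NE a7@(3,1):NE a8@(2,1):NE a9@(2,0):NE

(3, 1)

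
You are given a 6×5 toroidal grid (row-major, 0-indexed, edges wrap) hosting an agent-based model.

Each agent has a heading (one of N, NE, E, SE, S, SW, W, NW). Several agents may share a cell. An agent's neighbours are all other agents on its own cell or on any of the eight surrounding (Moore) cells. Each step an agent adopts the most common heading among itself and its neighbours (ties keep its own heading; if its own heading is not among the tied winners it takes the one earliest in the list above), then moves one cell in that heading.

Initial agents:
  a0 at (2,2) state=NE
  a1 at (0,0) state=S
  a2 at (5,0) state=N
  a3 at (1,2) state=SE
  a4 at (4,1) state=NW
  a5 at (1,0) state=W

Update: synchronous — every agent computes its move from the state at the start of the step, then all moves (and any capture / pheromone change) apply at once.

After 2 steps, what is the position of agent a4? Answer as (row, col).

t=1: a0@(1,3):NE a1@(1,0):S a2@(4,0):N a3@(2,3):SE a4@(3,0):NW a5@(1,4):W
t=2: a0@(0,4):NE a1@(2,0):S a2@(3,0):N a3@(3,4):SE a4@(2,4):NW a5@(1,3):W

(2, 4)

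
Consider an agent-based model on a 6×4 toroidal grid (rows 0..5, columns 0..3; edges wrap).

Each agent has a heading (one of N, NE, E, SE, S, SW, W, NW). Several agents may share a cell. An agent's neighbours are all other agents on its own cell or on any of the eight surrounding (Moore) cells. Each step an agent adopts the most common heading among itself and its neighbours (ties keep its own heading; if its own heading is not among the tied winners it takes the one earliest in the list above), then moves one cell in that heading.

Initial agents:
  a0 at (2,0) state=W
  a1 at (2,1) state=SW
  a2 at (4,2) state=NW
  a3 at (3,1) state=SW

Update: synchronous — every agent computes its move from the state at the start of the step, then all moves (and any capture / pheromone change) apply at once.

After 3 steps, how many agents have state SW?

t=1: a0@(3,3):SW a1@(3,0):SW a2@(3,1):NW a3@(4,0):SW
t=2: a0@(4,2):SW a1@(4,3):SW a2@(4,0):SW a3@(5,3):SW
t=3: a0@(5,1):SW a1@(5,2):SW a2@(5,3):SW a3@(0,2):SW

4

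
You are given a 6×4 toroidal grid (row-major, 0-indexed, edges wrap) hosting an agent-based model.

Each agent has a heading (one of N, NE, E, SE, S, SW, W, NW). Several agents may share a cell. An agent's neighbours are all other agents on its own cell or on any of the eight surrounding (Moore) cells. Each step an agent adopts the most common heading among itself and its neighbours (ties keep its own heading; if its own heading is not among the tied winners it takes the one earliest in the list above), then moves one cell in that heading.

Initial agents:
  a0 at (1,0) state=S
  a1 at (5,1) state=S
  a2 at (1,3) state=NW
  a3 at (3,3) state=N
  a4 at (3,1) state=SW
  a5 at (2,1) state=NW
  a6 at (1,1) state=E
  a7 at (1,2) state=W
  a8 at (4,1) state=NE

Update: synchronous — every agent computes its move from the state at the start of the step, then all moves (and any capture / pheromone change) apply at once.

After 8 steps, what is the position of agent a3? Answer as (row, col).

(1, 2)

t=1: a0@(0,3):NW a1@(0,1):S a2@(0,2):NW a3@(2,3):N a4@(4,0):SW a5@(1,0):NW a6@(1,2):E a7@(0,1):NW a8@(3,2):NE
t=2: a0@(5,2):NW a1@(5,0):NW a2@(5,1):NW a3@(1,3):N a4@(5,3):SW a5@(0,3):NW a6@(0,1):NW a7@(5,0):NW a8@(2,3):NE
t=3: a0@(4,1):NW a1@(4,3):NW a2@(4,0):NW a3@(0,3):N a4@(4,2):NW a5@(5,2):NW a6@(5,0):NW a7@(4,3):NW a8@(1,0):NE
t=4: a0@(3,0):NW a1@(3,2):NW a2@(3,3):NW a3@(5,2):NW a4@(3,1):NW a5@(4,1):NW a6@(4,3):NW a7@(3,2):NW a8@(0,1):NE
t=5: a0@(2,3):NW a1@(2,1):NW a2@(2,2):NW a3@(4,1):NW a4@(2,0):NW a5@(3,0):NW a6@(3,2):NW a7@(2,1):NW a8@(5,2):NE
t=6: a0@(1,2):NW a1@(1,0):NW a2@(1,1):NW a3@(3,0):NW a4@(1,3):NW a5@(2,3):NW a6@(2,1):NW a7@(1,0):NW a8@(4,3):NE
t=7: a0@(0,1):NW a1@(0,3):NW a2@(0,0):NW a3@(2,3):NW a4@(0,2):NW a5@(1,2):NW a6@(1,0):NW a7@(0,3):NW a8@(3,0):NE
t=8: a0@(5,0):NW a1@(5,2):NW a2@(5,3):NW a3@(1,2):NW a4@(5,1):NW a5@(0,1):NW a6@(0,3):NW a7@(5,2):NW a8@(2,1):NE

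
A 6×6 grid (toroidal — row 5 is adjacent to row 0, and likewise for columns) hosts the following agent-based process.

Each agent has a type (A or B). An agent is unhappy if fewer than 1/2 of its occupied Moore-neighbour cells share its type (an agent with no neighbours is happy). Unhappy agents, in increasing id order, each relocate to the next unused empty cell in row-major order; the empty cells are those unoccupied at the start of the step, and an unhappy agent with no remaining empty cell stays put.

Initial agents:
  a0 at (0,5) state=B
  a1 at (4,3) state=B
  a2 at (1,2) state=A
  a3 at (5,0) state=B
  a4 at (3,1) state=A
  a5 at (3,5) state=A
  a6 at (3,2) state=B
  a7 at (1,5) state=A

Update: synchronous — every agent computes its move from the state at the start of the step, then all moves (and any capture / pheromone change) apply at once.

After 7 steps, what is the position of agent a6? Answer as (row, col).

t=1: a0@(0,5):B a1@(4,3):B a2@(1,2):A a3@(5,0):B a4@(0,0):A a5@(3,5):A a6@(3,2):B a7@(0,1):A
t=2: a0@(0,5):B a1@(4,3):B a2@(1,2):A a3@(0,2):B a4@(0,3):A a5@(3,5):A a6@(3,2):B a7@(0,1):A
t=3: a0@(0,5):B a1@(4,3):B a2@(1,2):A a3@(0,0):B a4@(0,3):A a5@(3,5):A a6@(3,2):B a7@(0,1):A
t=4: (unchanged — steady state)

(3, 2)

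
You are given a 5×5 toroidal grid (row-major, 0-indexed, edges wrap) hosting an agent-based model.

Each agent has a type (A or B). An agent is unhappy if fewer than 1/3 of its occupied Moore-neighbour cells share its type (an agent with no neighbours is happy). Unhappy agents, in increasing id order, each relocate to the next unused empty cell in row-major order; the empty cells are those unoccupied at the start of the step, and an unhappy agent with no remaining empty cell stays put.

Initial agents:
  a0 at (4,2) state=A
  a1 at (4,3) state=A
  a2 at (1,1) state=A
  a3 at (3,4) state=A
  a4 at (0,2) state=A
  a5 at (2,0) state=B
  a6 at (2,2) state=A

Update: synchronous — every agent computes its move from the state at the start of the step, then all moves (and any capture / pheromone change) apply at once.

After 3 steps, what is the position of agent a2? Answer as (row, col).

(1, 1)

t=1: a0@(4,2):A a1@(4,3):A a2@(1,1):A a3@(3,4):A a4@(0,2):A a5@(0,0):B a6@(2,2):A
t=2: a0@(4,2):A a1@(4,3):A a2@(1,1):A a3@(3,4):A a4@(0,2):A a5@(0,1):B a6@(2,2):A
t=3: a0@(4,2):A a1@(4,3):A a2@(1,1):A a3@(3,4):A a4@(0,2):A a5@(0,0):B a6@(2,2):A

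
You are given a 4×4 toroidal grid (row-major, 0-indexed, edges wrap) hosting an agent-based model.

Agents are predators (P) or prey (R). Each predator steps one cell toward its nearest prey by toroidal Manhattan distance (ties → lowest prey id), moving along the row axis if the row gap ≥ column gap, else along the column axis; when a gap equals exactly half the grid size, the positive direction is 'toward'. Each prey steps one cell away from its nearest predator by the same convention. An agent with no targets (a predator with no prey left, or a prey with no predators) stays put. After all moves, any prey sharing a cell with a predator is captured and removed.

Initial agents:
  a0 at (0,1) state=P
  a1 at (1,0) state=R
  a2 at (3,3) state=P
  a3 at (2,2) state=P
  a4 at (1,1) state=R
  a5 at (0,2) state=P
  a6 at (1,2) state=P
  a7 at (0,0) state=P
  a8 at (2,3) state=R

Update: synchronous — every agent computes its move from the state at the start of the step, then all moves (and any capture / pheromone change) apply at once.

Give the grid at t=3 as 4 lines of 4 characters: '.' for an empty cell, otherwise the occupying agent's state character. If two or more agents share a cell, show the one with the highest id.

.R.P
....
....
PP.R

t=1: a0@(1,1):P a1@(2,0):R a2@(2,3):P a3@(2,3):P a4@(2,1):R a5@(1,2):P a6@(1,1):P a7@(1,0):P a8@(1,3):R
t=2: a0@(2,1):P a2@(2,0):P a3@(2,0):P a4@(3,1):R a5@(1,3):P a6@(2,1):P a7@(2,0):P a8@(0,3):R
t=3: a0@(3,1):P a2@(3,0):P a3@(3,0):P a4@(0,1):R a5@(0,3):P a6@(3,1):P a7@(3,0):P a8@(3,3):R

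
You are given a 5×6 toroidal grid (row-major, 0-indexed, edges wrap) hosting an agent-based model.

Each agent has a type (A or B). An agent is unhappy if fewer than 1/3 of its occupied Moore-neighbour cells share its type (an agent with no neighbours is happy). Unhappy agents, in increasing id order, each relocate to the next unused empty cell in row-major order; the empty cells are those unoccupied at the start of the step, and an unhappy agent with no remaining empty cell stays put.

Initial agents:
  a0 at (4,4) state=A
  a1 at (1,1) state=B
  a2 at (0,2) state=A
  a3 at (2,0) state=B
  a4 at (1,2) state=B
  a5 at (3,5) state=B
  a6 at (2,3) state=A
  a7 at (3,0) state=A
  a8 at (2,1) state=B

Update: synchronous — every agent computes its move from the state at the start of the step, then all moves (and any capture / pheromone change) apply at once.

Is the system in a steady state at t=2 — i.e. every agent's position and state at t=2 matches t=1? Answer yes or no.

t=1: a0@(0,0):A a1@(1,1):B a2@(0,1):A a3@(2,0):B a4@(1,2):B a5@(3,5):B a6@(0,3):A a7@(0,4):A a8@(2,1):B
t=2: (unchanged — steady state)

yes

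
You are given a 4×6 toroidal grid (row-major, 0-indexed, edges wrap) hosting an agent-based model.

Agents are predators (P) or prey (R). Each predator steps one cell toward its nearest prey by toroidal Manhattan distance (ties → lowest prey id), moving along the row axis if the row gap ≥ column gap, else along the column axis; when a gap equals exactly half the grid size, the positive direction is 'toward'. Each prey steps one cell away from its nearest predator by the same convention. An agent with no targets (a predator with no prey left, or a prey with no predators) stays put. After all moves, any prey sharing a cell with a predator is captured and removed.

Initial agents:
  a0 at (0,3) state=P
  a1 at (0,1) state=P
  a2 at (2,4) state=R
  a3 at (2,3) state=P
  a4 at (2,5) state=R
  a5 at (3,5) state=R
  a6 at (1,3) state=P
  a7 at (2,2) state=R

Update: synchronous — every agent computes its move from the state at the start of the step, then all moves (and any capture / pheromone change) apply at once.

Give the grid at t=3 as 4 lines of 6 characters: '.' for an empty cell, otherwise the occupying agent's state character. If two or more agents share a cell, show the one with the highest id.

t=1: a0@(1,3):P a1@(0,0):P a2@(2,5):R a3@(2,4):P a4@(2,0):R a5@(3,0):R a6@(2,3):P a7@(2,1):R
t=2: a0@(1,4):P a1@(3,0):P a2@(2,0):R a3@(2,5):P a4@(1,0):R a5@(2,0):R a6@(2,4):P a7@(2,0):R
t=3: a0@(1,5):P a1@(2,0):P a2@(1,0):R a3@(2,0):P a4@(1,1):R a5@(1,0):R a6@(2,5):P a7@(1,0):R

......
RR...P
P....P
......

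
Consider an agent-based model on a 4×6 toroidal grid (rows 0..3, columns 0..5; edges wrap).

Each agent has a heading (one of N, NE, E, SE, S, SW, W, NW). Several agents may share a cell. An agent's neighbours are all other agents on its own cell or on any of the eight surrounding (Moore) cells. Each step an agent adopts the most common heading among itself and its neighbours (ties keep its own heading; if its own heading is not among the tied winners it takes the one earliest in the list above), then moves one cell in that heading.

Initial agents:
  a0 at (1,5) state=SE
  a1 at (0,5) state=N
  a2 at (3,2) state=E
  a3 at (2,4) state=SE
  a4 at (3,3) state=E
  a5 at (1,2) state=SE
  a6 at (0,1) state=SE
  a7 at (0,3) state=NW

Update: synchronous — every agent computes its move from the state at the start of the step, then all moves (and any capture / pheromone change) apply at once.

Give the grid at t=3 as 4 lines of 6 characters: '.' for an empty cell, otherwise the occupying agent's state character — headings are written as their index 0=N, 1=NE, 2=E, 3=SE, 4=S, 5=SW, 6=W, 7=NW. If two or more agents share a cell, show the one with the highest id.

223...
......
......
22..32

t=1: a0@(2,0):SE a1@(3,5):N a2@(3,3):E a3@(3,5):SE a4@(3,4):E a5@(2,3):SE a6@(1,2):SE a7@(0,4):E
t=2: a0@(3,1):SE a1@(3,0):E a2@(3,4):E a3@(0,0):SE a4@(3,5):E a5@(3,4):SE a6@(2,3):SE a7@(0,5):E
t=3: a0@(0,2):SE a1@(3,1):E a2@(3,5):E a3@(0,1):E a4@(3,0):E a5@(3,5):E a6@(3,4):SE a7@(0,0):E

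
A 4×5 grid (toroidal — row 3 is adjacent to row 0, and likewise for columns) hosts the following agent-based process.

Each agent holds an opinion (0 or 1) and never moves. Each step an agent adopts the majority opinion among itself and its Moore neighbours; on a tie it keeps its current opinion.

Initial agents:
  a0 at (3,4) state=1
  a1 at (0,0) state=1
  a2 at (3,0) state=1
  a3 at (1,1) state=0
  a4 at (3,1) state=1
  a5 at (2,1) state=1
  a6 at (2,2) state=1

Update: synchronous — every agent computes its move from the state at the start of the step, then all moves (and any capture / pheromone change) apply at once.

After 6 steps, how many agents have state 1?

7

t=1: a0@(3,4):1 a1@(0,0):1 a2@(3,0):1 a3@(1,1):1 a4@(3,1):1 a5@(2,1):1 a6@(2,2):1
t=2: (unchanged — steady state)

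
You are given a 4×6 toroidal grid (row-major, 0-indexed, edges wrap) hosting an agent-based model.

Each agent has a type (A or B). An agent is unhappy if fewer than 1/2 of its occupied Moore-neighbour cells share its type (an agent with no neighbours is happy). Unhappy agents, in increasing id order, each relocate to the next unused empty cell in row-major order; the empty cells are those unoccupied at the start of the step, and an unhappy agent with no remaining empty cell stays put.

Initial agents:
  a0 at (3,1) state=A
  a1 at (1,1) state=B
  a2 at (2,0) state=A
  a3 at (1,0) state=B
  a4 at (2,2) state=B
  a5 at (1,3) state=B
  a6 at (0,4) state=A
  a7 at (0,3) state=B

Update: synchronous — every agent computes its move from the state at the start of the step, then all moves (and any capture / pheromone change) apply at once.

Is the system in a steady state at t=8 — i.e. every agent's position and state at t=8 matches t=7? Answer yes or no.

t=1: a0@(3,1):A a1@(1,1):B a2@(0,0):A a3@(1,0):B a4@(2,2):B a5@(1,3):B a6@(0,1):A a7@(0,3):B
t=2: a0@(3,1):A a1@(1,1):B a2@(0,0):A a3@(0,2):B a4@(2,2):B a5@(1,3):B a6@(0,1):A a7@(0,3):B
t=3: (unchanged — steady state)

yes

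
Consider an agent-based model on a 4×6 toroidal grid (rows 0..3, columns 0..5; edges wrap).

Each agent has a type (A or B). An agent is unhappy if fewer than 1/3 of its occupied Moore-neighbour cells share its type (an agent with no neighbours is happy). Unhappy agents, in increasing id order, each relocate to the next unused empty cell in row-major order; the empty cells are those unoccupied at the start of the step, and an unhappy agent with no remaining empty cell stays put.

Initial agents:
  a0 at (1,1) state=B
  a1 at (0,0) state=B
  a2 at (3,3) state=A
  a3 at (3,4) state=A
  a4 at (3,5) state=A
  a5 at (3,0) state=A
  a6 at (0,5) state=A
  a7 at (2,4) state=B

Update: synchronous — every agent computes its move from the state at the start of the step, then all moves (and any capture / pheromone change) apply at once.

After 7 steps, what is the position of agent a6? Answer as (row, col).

(0, 5)

t=1: a0@(1,1):B a1@(0,1):B a2@(3,3):A a3@(3,4):A a4@(3,5):A a5@(3,0):A a6@(0,5):A a7@(0,2):B
t=2: (unchanged — steady state)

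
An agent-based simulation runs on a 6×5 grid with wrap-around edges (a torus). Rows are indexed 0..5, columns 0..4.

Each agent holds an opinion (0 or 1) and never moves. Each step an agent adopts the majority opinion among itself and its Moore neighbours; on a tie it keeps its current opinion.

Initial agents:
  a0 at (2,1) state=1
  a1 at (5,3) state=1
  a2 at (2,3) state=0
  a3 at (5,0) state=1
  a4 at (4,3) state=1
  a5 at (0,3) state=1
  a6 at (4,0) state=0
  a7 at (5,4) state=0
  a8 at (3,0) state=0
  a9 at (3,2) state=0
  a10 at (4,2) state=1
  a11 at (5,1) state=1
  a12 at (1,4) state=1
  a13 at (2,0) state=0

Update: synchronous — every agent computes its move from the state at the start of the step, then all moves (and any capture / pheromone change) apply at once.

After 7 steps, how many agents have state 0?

t=1: a0@(2,1):0 a1@(5,3):1 a2@(2,3):0 a3@(5,0):1 a4@(4,3):1 a5@(0,3):1 a6@(4,0):0 a7@(5,4):1 a8@(3,0):0 a9@(3,2):1 a10@(4,2):1 a11@(5,1):1 a12@(1,4):1 a13@(2,0):0
t=2: a0@(2,1):0 a1@(5,3):1 a2@(2,3):1 a3@(5,0):1 a4@(4,3):1 a5@(0,3):1 a6@(4,0):1 a7@(5,4):1 a8@(3,0):0 a9@(3,2):1 a10@(4,2):1 a11@(5,1):1 a12@(1,4):1 a13@(2,0):0
t=3: (unchanged — steady state)

3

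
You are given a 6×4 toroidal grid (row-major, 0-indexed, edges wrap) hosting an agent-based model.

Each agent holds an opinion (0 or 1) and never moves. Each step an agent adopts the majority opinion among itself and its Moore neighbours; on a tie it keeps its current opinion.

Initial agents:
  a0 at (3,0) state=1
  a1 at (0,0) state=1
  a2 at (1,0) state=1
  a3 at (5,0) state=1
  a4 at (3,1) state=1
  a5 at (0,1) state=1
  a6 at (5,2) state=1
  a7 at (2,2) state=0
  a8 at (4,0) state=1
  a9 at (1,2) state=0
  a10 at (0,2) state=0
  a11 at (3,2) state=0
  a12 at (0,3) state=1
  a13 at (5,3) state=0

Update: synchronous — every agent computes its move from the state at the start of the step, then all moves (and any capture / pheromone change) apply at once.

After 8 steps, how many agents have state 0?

2

t=1: a0@(3,0):1 a1@(0,0):1 a2@(1,0):1 a3@(5,0):1 a4@(3,1):1 a5@(0,1):1 a6@(5,2):1 a7@(2,2):0 a8@(4,0):1 a9@(1,2):0 a10@(0,2):0 a11@(3,2):0 a12@(0,3):1 a13@(5,3):1
t=2: a0@(3,0):1 a1@(0,0):1 a2@(1,0):1 a3@(5,0):1 a4@(3,1):1 a5@(0,1):1 a6@(5,2):1 a7@(2,2):0 a8@(4,0):1 a9@(1,2):0 a10@(0,2):1 a11@(3,2):0 a12@(0,3):1 a13@(5,3):1
t=3: a0@(3,0):1 a1@(0,0):1 a2@(1,0):1 a3@(5,0):1 a4@(3,1):1 a5@(0,1):1 a6@(5,2):1 a7@(2,2):0 a8@(4,0):1 a9@(1,2):1 a10@(0,2):1 a11@(3,2):0 a12@(0,3):1 a13@(5,3):1
t=4: (unchanged — steady state)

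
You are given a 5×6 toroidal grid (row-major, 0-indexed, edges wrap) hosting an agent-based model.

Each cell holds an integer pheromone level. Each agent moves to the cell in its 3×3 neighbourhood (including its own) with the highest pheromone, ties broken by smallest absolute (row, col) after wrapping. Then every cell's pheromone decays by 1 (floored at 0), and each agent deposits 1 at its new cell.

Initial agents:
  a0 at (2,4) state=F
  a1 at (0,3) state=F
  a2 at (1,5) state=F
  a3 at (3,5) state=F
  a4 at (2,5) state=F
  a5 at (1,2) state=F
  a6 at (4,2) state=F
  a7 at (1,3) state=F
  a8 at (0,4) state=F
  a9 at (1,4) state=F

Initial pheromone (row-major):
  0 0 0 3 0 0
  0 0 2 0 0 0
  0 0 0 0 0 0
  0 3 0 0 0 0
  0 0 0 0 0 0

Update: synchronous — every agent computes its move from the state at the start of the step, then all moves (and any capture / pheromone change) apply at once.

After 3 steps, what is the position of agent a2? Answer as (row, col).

(0, 0)

t=1: a0@(1,3) a1@(0,3) a2@(0,0) a3@(2,0) a4@(1,0) a5@(0,3) a6@(0,3) a7@(0,3) a8@(0,3) a9@(0,3) | pheromone: 1 0 0 8 0 0 / 1 0 1 1 0 0 / 1 0 0 0 0 0 / 0 2 0 0 0 0 / 0 0 0 0 0 0
t=2: a0@(0,3) a1@(0,3) a2@(0,0) a3@(3,1) a4@(0,0) a5@(0,3) a6@(0,3) a7@(0,3) a8@(0,3) a9@(0,3) | pheromone: 2 0 0 14 0 0 / 0 0 0 0 0 0 / 0 0 0 0 0 0 / 0 2 0 0 0 0 / 0 0 0 0 0 0
t=3: a0@(0,3) a1@(0,3) a2@(0,0) a3@(3,1) a4@(0,0) a5@(0,3) a6@(0,3) a7@(0,3) a8@(0,3) a9@(0,3) | pheromone: 3 0 0 20 0 0 / 0 0 0 0 0 0 / 0 0 0 0 0 0 / 0 2 0 0 0 0 / 0 0 0 0 0 0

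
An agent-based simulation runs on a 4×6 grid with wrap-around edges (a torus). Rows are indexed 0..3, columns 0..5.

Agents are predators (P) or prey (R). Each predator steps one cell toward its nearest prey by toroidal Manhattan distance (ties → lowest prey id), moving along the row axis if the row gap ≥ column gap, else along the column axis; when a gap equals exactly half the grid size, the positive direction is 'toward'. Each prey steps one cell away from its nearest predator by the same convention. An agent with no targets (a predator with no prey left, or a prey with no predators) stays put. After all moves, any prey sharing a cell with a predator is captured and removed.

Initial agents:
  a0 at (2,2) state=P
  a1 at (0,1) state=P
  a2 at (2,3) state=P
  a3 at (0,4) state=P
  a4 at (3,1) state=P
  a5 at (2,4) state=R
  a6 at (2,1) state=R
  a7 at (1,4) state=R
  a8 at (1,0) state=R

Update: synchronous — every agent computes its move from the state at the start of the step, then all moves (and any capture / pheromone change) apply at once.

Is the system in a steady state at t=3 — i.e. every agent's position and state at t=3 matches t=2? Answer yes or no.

t=1: a0@(2,1):P a1@(1,1):P a2@(2,4):P a3@(1,4):P a4@(2,1):P a5@(2,5):R a6@(2,0):R a8@(2,0):R
t=2: a0@(2,0):P a1@(2,1):P a2@(2,5):P a3@(2,4):P a4@(2,0):P
t=3: (unchanged — steady state)

yes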